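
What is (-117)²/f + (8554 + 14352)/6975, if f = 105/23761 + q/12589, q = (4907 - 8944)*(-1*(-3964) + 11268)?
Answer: 4907061660470099/10191173933913525 ≈ 0.48150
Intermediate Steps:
q = -61491584 (q = -4037*(3964 + 11268) = -4037*15232 = -61491584)
f = -1461100205579/299127229 (f = 105/23761 - 61491584/12589 = -1461100205579/299127229 ≈ -4884.5)
(-117)²/f + (8554 + 14352)/6975 = (-117)²/(-1461100205579/299127229) + (8554 + 14352)/6975 = 13689*(-299127229/1461100205579) + 22906*(1/6975) = -4094752637781/1461100205579 + 22906/6975 = 4907061660470099/10191173933913525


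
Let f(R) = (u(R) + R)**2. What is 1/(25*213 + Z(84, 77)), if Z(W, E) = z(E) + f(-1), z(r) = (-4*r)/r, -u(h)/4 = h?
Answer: 1/5330 ≈ 0.00018762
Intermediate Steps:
u(h) = -4*h
z(r) = -4
f(R) = 9*R**2 (f(R) = (-4*R + R)**2 = (-3*R)**2 = 9*R**2)
Z(W, E) = 5 (Z(W, E) = -4 + 9*(-1)**2 = -4 + 9*1 = -4 + 9 = 5)
1/(25*213 + Z(84, 77)) = 1/(25*213 + 5) = 1/(5325 + 5) = 1/5330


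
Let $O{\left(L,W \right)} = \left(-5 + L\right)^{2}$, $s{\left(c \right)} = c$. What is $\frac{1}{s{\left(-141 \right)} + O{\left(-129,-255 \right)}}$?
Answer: $\frac{1}{17815} \approx 5.6132 \cdot 10^{-5}$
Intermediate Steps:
$\frac{1}{s{\left(-141 \right)} + O{\left(-129,-255 \right)}} = \frac{1}{-141 + \left(-5 - 129\right)^{2}} = \frac{1}{-141 + \left(-134\right)^{2}} = \frac{1}{-141 + 17956} = \frac{1}{17815}$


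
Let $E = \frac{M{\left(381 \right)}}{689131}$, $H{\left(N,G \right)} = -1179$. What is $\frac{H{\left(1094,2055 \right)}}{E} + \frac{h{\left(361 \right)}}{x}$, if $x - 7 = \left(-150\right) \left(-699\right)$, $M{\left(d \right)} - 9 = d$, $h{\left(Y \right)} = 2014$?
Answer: $- \frac{28398261980111}{13631410} \approx -2.0833 \cdot 10^{6}$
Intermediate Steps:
$M{\left(d \right)} = 9 + d$
$E = \frac{390}{689131}$ ($E = \frac{9 + 381}{689131} = 390 \cdot \frac{1}{689131} = \frac{390}{689131} \approx 0.00056593$)
$x = 104857$ ($x = 7 - -104850 = 7 + 104850 = 104857$)
$\frac{H{\left(1094,2055 \right)}}{E} + \frac{h{\left(361 \right)}}{x} = - \frac{1179}{\frac{390}{689131}} + \frac{2014}{104857} = \left(-1179\right) \frac{689131}{390} + 2014 \cdot \frac{1}{104857} = - \frac{270828483}{130} + \frac{2014}{104857} = - \frac{28398261980111}{13631410}$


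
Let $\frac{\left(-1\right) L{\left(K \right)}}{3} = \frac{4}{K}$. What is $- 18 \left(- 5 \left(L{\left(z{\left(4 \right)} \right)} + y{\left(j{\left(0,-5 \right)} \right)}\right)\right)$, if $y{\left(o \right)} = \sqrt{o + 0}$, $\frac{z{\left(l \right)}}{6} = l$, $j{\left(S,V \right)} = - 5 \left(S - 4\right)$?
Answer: $-45 + 180 \sqrt{5} \approx 357.49$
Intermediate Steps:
$j{\left(S,V \right)} = 20 - 5 S$ ($j{\left(S,V \right)} = - 5 \left(-4 + S\right) = 20 - 5 S$)
$z{\left(l \right)} = 6 l$
$L{\left(K \right)} = - \frac{12}{K}$ ($L{\left(K \right)} = - 3 \frac{4}{K} = - \frac{12}{K}$)
$y{\left(o \right)} = \sqrt{o}$
$- 18 \left(- 5 \left(L{\left(z{\left(4 \right)} \right)} + y{\left(j{\left(0,-5 \right)} \right)}\right)\right) = - 18 \left(- 5 \left(- \frac{12}{6 \cdot 4} + \sqrt{20 - 0}\right)\right) = - 18 \left(- 5 \left(- \frac{12}{24} + \sqrt{20 + 0}\right)\right) = - 18 \left(- 5 \left(\left(-12\right) \frac{1}{24} + \sqrt{20}\right)\right) = - 18 \left(- 5 \left(- \frac{1}{2} + 2 \sqrt{5}\right)\right) = - 18 \left(\frac{5}{2} - 10 \sqrt{5}\right) = -45 + 180 \sqrt{5}$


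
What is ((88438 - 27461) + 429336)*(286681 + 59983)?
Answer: 169973865832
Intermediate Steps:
((88438 - 27461) + 429336)*(286681 + 59983) = (60977 + 429336)*346664 = 490313*346664 = 169973865832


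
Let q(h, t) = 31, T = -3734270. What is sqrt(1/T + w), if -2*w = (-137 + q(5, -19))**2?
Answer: I*sqrt(78341731531766470)/3734270 ≈ 74.953*I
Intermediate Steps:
w = -5618 (w = -(-137 + 31)**2/2 = -1/2*(-106)**2 = -1/2*11236 = -5618)
sqrt(1/T + w) = sqrt(1/(-3734270) - 5618) = sqrt(-1/3734270 - 5618) = sqrt(-20979128861/3734270) = I*sqrt(78341731531766470)/3734270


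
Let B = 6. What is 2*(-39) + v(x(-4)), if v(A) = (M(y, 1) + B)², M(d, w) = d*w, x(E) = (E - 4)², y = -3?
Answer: -69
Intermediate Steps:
x(E) = (-4 + E)²
v(A) = 9 (v(A) = (-3*1 + 6)² = (-3 + 6)² = 3² = 9)
2*(-39) + v(x(-4)) = 2*(-39) + 9 = -78 + 9 = -69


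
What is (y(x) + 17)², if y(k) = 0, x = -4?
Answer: 289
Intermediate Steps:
(y(x) + 17)² = (0 + 17)² = 17² = 289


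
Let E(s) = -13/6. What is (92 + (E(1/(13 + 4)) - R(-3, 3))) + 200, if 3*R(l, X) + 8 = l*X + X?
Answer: 589/2 ≈ 294.50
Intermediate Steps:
R(l, X) = -8/3 + X/3 + X*l/3 (R(l, X) = -8/3 + (l*X + X)/3 = -8/3 + (X*l + X)/3 = -8/3 + (X + X*l)/3 = -8/3 + (X/3 + X*l/3) = -8/3 + X/3 + X*l/3)
E(s) = -13/6 (E(s) = -13*⅙ = -13/6)
(92 + (E(1/(13 + 4)) - R(-3, 3))) + 200 = (92 + (-13/6 - (-8/3 + (⅓)*3 + (⅓)*3*(-3)))) + 200 = (92 + (-13/6 - (-8/3 + 1 - 3))) + 200 = (92 + (-13/6 - 1*(-14/3))) + 200 = (92 + (-13/6 + 14/3)) + 200 = (92 + 5/2) + 200 = 189/2 + 200 = 589/2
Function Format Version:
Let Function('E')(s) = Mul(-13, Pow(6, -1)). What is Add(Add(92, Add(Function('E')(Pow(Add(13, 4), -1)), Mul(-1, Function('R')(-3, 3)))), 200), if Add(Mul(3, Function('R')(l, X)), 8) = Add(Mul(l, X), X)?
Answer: Rational(589, 2) ≈ 294.50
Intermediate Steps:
Function('R')(l, X) = Add(Rational(-8, 3), Mul(Rational(1, 3), X), Mul(Rational(1, 3), X, l)) (Function('R')(l, X) = Add(Rational(-8, 3), Mul(Rational(1, 3), Add(Mul(l, X), X))) = Add(Rational(-8, 3), Mul(Rational(1, 3), Add(Mul(X, l), X))) = Add(Rational(-8, 3), Mul(Rational(1, 3), Add(X, Mul(X, l)))) = Add(Rational(-8, 3), Add(Mul(Rational(1, 3), X), Mul(Rational(1, 3), X, l))) = Add(Rational(-8, 3), Mul(Rational(1, 3), X), Mul(Rational(1, 3), X, l)))
Function('E')(s) = Rational(-13, 6) (Function('E')(s) = Mul(-13, Rational(1, 6)) = Rational(-13, 6))
Add(Add(92, Add(Function('E')(Pow(Add(13, 4), -1)), Mul(-1, Function('R')(-3, 3)))), 200) = Add(Add(92, Add(Rational(-13, 6), Mul(-1, Add(Rational(-8, 3), Mul(Rational(1, 3), 3), Mul(Rational(1, 3), 3, -3))))), 200) = Add(Add(92, Add(Rational(-13, 6), Mul(-1, Add(Rational(-8, 3), 1, -3)))), 200) = Add(Add(92, Add(Rational(-13, 6), Mul(-1, Rational(-14, 3)))), 200) = Add(Add(92, Add(Rational(-13, 6), Rational(14, 3))), 200) = Add(Add(92, Rational(5, 2)), 200) = Add(Rational(189, 2), 200) = Rational(589, 2)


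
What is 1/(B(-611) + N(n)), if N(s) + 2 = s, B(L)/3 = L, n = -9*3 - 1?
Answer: -1/1863 ≈ -0.00053677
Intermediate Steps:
n = -28 (n = -27 - 1 = -28)
B(L) = 3*L
N(s) = -2 + s
1/(B(-611) + N(n)) = 1/(3*(-611) + (-2 - 28)) = 1/(-1833 - 30) = 1/(-1863) = -1/1863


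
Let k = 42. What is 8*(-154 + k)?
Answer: -896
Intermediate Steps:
8*(-154 + k) = 8*(-154 + 42) = 8*(-112) = -896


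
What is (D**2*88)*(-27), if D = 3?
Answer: -21384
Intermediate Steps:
(D**2*88)*(-27) = (3**2*88)*(-27) = (9*88)*(-27) = 792*(-27) = -21384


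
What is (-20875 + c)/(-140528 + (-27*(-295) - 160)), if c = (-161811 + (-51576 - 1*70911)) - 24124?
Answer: 329297/132723 ≈ 2.4811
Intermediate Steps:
c = -308422 (c = (-161811 + (-51576 - 70911)) - 24124 = (-161811 - 122487) - 24124 = -284298 - 24124 = -308422)
(-20875 + c)/(-140528 + (-27*(-295) - 160)) = (-20875 - 308422)/(-140528 + (-27*(-295) - 160)) = -329297/(-140528 + (7965 - 160)) = -329297/(-140528 + 7805) = -329297/(-132723) = -329297*(-1/132723) = 329297/132723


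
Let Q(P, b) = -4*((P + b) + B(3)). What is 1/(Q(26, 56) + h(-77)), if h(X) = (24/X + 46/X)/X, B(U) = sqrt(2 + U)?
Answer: -117650841/38559390458 + 717409*sqrt(5)/19279695229 ≈ -0.0029680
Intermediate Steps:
h(X) = 70/X**2 (h(X) = (70/X)/X = 70/X**2)
Q(P, b) = -4*P - 4*b - 4*sqrt(5) (Q(P, b) = -4*((P + b) + sqrt(2 + 3)) = -4*((P + b) + sqrt(5)) = -4*(P + b + sqrt(5)) = -4*P - 4*b - 4*sqrt(5))
1/(Q(26, 56) + h(-77)) = 1/((-4*26 - 4*56 - 4*sqrt(5)) + 70/(-77)**2) = 1/((-104 - 224 - 4*sqrt(5)) + 70*(1/5929)) = 1/((-328 - 4*sqrt(5)) + 10/847) = 1/(-277806/847 - 4*sqrt(5))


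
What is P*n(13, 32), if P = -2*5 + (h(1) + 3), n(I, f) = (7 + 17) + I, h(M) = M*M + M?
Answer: -185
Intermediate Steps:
h(M) = M + M**2 (h(M) = M**2 + M = M + M**2)
n(I, f) = 24 + I
P = -5 (P = -2*5 + (1*(1 + 1) + 3) = -10 + (1*2 + 3) = -10 + (2 + 3) = -10 + 5 = -5)
P*n(13, 32) = -5*(24 + 13) = -5*37 = -185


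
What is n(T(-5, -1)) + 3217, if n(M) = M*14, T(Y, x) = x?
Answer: 3203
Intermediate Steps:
n(M) = 14*M
n(T(-5, -1)) + 3217 = 14*(-1) + 3217 = -14 + 3217 = 3203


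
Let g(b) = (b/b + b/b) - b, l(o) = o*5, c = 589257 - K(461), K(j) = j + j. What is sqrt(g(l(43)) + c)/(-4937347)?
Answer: -sqrt(588122)/4937347 ≈ -0.00015532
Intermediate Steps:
K(j) = 2*j
c = 588335 (c = 589257 - 2*461 = 589257 - 1*922 = 589257 - 922 = 588335)
l(o) = 5*o
g(b) = 2 - b (g(b) = (1 + 1) - b = 2 - b)
sqrt(g(l(43)) + c)/(-4937347) = sqrt((2 - 5*43) + 588335)/(-4937347) = sqrt((2 - 1*215) + 588335)*(-1/4937347) = sqrt((2 - 215) + 588335)*(-1/4937347) = sqrt(-213 + 588335)*(-1/4937347) = sqrt(588122)*(-1/4937347) = -sqrt(588122)/4937347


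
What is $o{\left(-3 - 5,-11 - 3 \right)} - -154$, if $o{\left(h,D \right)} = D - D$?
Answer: $154$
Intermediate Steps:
$o{\left(h,D \right)} = 0$
$o{\left(-3 - 5,-11 - 3 \right)} - -154 = 0 - -154 = 0 + 154 = 154$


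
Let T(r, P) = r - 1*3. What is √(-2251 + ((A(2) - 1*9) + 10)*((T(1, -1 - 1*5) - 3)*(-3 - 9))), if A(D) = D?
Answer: I*√2071 ≈ 45.508*I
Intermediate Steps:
T(r, P) = -3 + r (T(r, P) = r - 3 = -3 + r)
√(-2251 + ((A(2) - 1*9) + 10)*((T(1, -1 - 1*5) - 3)*(-3 - 9))) = √(-2251 + ((2 - 1*9) + 10)*(((-3 + 1) - 3)*(-3 - 9))) = √(-2251 + ((2 - 9) + 10)*((-2 - 3)*(-12))) = √(-2251 + (-7 + 10)*(-5*(-12))) = √(-2251 + 3*60) = √(-2251 + 180) = √(-2071) = I*√2071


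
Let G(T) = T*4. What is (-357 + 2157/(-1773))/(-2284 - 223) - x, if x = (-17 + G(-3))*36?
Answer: 1547040734/1481637 ≈ 1044.1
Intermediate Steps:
G(T) = 4*T
x = -1044 (x = (-17 + 4*(-3))*36 = (-17 - 12)*36 = -29*36 = -1044)
(-357 + 2157/(-1773))/(-2284 - 223) - x = (-357 + 2157/(-1773))/(-2284 - 223) - 1*(-1044) = (-357 + 2157*(-1/1773))/(-2507) + 1044 = (-357 - 719/591)*(-1/2507) + 1044 = -211706/591*(-1/2507) + 1044 = 211706/1481637 + 1044 = 1547040734/1481637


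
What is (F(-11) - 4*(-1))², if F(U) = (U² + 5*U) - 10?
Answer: 3600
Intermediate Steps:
F(U) = -10 + U² + 5*U
(F(-11) - 4*(-1))² = ((-10 + (-11)² + 5*(-11)) - 4*(-1))² = ((-10 + 121 - 55) + 4)² = (56 + 4)² = 60² = 3600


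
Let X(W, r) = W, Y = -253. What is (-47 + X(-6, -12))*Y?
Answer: 13409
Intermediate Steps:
(-47 + X(-6, -12))*Y = (-47 - 6)*(-253) = -53*(-253) = 13409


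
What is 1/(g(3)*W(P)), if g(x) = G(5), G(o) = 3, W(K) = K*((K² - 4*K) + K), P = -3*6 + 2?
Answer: -1/14592 ≈ -6.8531e-5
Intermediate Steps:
P = -16 (P = -18 + 2 = -16)
W(K) = K*(K² - 3*K)
g(x) = 3
1/(g(3)*W(P)) = 1/(3*((-16)²*(-3 - 16))) = 1/(3*(256*(-19))) = 1/(3*(-4864)) = 1/(-14592) = -1/14592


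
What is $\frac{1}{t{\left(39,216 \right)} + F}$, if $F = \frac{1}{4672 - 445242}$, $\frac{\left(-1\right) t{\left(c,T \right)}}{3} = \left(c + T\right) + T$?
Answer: $- \frac{440570}{622525411} \approx -0.00070771$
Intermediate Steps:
$t{\left(c,T \right)} = - 6 T - 3 c$ ($t{\left(c,T \right)} = - 3 \left(\left(c + T\right) + T\right) = - 3 \left(\left(T + c\right) + T\right) = - 3 \left(c + 2 T\right) = - 6 T - 3 c$)
$F = - \frac{1}{440570}$ ($F = \frac{1}{-440570} = - \frac{1}{440570} \approx -2.2698 \cdot 10^{-6}$)
$\frac{1}{t{\left(39,216 \right)} + F} = \frac{1}{\left(\left(-6\right) 216 - 117\right) - \frac{1}{440570}} = \frac{1}{\left(-1296 - 117\right) - \frac{1}{440570}} = \frac{1}{-1413 - \frac{1}{440570}} = \frac{1}{- \frac{622525411}{440570}} = - \frac{440570}{622525411}$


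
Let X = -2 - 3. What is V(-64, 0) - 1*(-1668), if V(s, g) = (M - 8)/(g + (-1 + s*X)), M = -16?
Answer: 532068/319 ≈ 1667.9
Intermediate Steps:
X = -5
V(s, g) = -24/(-1 + g - 5*s) (V(s, g) = (-16 - 8)/(g + (-1 + s*(-5))) = -24/(g + (-1 - 5*s)) = -24/(-1 + g - 5*s))
V(-64, 0) - 1*(-1668) = 24/(1 - 1*0 + 5*(-64)) - 1*(-1668) = 24/(1 + 0 - 320) + 1668 = 24/(-319) + 1668 = 24*(-1/319) + 1668 = -24/319 + 1668 = 532068/319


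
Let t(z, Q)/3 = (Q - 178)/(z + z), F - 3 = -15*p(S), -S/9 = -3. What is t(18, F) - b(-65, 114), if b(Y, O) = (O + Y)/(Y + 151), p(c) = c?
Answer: -12617/258 ≈ -48.903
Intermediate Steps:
S = 27 (S = -9*(-3) = 27)
b(Y, O) = (O + Y)/(151 + Y)
F = -402 (F = 3 - 15*27 = 3 - 405 = -402)
t(z, Q) = 3*(-178 + Q)/(2*z) (t(z, Q) = 3*((Q - 178)/(z + z)) = 3*((-178 + Q)/((2*z))) = 3*((-178 + Q)*(1/(2*z))) = 3*((-178 + Q)/(2*z)) = 3*(-178 + Q)/(2*z))
t(18, F) - b(-65, 114) = (3/2)*(-178 - 402)/18 - (114 - 65)/(151 - 65) = (3/2)*(1/18)*(-580) - 49/86 = -145/3 - 49/86 = -12617/258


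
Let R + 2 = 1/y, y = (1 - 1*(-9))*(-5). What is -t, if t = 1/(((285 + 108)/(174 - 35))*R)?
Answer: 6950/39693 ≈ 0.17509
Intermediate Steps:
y = -50 (y = (1 + 9)*(-5) = 10*(-5) = -50)
R = -101/50 (R = -2 + 1/(-50) = -2 - 1/50 = -101/50 ≈ -2.0200)
t = -6950/39693 (t = 1/(((285 + 108)/(174 - 35))*(-101/50)) = 1/((393/139)*(-101/50)) = 1/(-39693/6950) = -6950/39693 ≈ -0.17509)
-t = -1*(-6950/39693) = 6950/39693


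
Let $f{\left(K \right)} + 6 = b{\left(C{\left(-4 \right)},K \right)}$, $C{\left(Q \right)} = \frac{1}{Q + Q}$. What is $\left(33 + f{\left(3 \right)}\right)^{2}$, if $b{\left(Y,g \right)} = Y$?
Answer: $\frac{46225}{64} \approx 722.27$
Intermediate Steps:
$C{\left(Q \right)} = \frac{1}{2 Q}$
$f{\left(K \right)} = - \frac{49}{8}$ ($f{\left(K \right)} = -6 + \frac{1}{2 \left(-4\right)} = -6 + \frac{1}{2} \left(- \frac{1}{4}\right) = -6 - \frac{1}{8} = - \frac{49}{8}$)
$\left(33 + f{\left(3 \right)}\right)^{2} = \left(33 - \frac{49}{8}\right)^{2} = \left(\frac{215}{8}\right)^{2} = \frac{46225}{64}$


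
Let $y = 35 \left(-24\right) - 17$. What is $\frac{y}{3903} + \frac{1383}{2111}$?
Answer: $\frac{3588722}{8239233} \approx 0.43556$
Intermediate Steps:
$y = -857$ ($y = -840 - 17 = -857$)
$\frac{y}{3903} + \frac{1383}{2111} = - \frac{857}{3903} + \frac{1383}{2111} = \frac{3588722}{8239233}$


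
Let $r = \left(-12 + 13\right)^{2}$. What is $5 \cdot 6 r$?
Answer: $30$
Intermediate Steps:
$r = 1$ ($r = 1^{2} = 1$)
$5 \cdot 6 r = 5 \cdot 6 \cdot 1 = 30 \cdot 1 = 30$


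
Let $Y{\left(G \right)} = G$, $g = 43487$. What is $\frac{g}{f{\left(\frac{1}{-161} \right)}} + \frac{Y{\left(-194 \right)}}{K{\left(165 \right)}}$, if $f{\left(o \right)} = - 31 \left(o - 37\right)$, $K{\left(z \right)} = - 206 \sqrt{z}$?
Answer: $\frac{7001407}{184698} + \frac{97 \sqrt{165}}{16995} \approx 37.981$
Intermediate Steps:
$f{\left(o \right)} = 1147 - 31 o$ ($f{\left(o \right)} = - 31 \left(-37 + o\right) = 1147 - 31 o$)
$\frac{g}{f{\left(\frac{1}{-161} \right)}} + \frac{Y{\left(-194 \right)}}{K{\left(165 \right)}} = \frac{43487}{1147 - \frac{31}{-161}} - \frac{194}{\left(-206\right) \sqrt{165}} = \frac{43487}{1147 - - \frac{31}{161}} - 194 \left(- \frac{\sqrt{165}}{33990}\right) = \frac{43487}{1147 + \frac{31}{161}} + \frac{97 \sqrt{165}}{16995} = \frac{43487}{\frac{184698}{161}} + \frac{97 \sqrt{165}}{16995} = 43487 \cdot \frac{161}{184698} + \frac{97 \sqrt{165}}{16995} = \frac{7001407}{184698} + \frac{97 \sqrt{165}}{16995}$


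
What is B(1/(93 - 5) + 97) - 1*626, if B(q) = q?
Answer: -46551/88 ≈ -528.99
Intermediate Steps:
B(1/(93 - 5) + 97) - 1*626 = (1/(93 - 5) + 97) - 1*626 = (1/88 + 97) - 626 = 8537/88 - 626 = -46551/88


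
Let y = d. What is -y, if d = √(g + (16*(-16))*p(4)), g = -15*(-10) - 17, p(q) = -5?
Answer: -3*√157 ≈ -37.590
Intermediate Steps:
g = 133 (g = 150 - 17 = 133)
d = 3*√157 (d = √(133 + (16*(-16))*(-5)) = √(133 - 256*(-5)) = √(133 + 1280) = √1413 = 3*√157 ≈ 37.590)
y = 3*√157 ≈ 37.590
-y = -3*√157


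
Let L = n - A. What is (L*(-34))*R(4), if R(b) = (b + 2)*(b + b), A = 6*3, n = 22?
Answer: -6528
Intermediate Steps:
A = 18
R(b) = 2*b*(2 + b) (R(b) = (2 + b)*(2*b) = 2*b*(2 + b))
L = 4 (L = 22 - 1*18 = 22 - 18 = 4)
(L*(-34))*R(4) = (4*(-34))*(2*4*(2 + 4)) = -272*4*6 = -136*48 = -6528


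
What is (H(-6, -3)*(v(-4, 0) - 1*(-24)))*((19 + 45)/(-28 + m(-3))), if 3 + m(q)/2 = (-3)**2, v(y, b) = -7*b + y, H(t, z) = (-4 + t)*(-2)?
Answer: -1600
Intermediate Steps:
H(t, z) = 8 - 2*t
v(y, b) = y - 7*b
m(q) = 12 (m(q) = -6 + 2*(-3)**2 = -6 + 2*9 = -6 + 18 = 12)
(H(-6, -3)*(v(-4, 0) - 1*(-24)))*((19 + 45)/(-28 + m(-3))) = ((8 - 2*(-6))*((-4 - 7*0) - 1*(-24)))*((19 + 45)/(-28 + 12)) = ((8 + 12)*((-4 + 0) + 24))*(64/(-16)) = (20*(-4 + 24))*(64*(-1/16)) = (20*20)*(-4) = 400*(-4) = -1600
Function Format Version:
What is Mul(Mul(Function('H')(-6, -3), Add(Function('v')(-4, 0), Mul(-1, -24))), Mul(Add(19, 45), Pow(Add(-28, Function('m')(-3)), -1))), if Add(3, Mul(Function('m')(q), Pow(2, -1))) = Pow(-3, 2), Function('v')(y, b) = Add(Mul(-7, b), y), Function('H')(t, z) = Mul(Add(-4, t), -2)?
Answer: -1600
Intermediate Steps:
Function('H')(t, z) = Add(8, Mul(-2, t))
Function('v')(y, b) = Add(y, Mul(-7, b))
Function('m')(q) = 12 (Function('m')(q) = Add(-6, Mul(2, Pow(-3, 2))) = Add(-6, Mul(2, 9)) = Add(-6, 18) = 12)
Mul(Mul(Function('H')(-6, -3), Add(Function('v')(-4, 0), Mul(-1, -24))), Mul(Add(19, 45), Pow(Add(-28, Function('m')(-3)), -1))) = Mul(Mul(Add(8, Mul(-2, -6)), Add(Add(-4, Mul(-7, 0)), Mul(-1, -24))), Mul(Add(19, 45), Pow(Add(-28, 12), -1))) = Mul(Mul(Add(8, 12), Add(Add(-4, 0), 24)), Mul(64, Pow(-16, -1))) = Mul(Mul(20, Add(-4, 24)), Mul(64, Rational(-1, 16))) = Mul(Mul(20, 20), -4) = Mul(400, -4) = -1600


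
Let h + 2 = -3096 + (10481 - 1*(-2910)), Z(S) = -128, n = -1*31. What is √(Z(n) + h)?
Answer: √10165 ≈ 100.82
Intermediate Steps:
n = -31
h = 10293 (h = -2 + (-3096 + (10481 - 1*(-2910))) = -2 + (-3096 + (10481 + 2910)) = -2 + (-3096 + 13391) = -2 + 10295 = 10293)
√(Z(n) + h) = √(-128 + 10293) = √10165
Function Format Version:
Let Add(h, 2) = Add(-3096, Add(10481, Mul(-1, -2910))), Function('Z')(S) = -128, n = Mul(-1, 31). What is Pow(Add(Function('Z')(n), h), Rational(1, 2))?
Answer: Pow(10165, Rational(1, 2)) ≈ 100.82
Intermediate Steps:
n = -31
h = 10293 (h = Add(-2, Add(-3096, Add(10481, Mul(-1, -2910)))) = Add(-2, Add(-3096, Add(10481, 2910))) = Add(-2, Add(-3096, 13391)) = Add(-2, 10295) = 10293)
Pow(Add(Function('Z')(n), h), Rational(1, 2)) = Pow(Add(-128, 10293), Rational(1, 2)) = Pow(10165, Rational(1, 2))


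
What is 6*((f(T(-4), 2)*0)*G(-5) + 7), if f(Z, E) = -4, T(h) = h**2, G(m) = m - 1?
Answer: 42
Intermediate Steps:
G(m) = -1 + m
6*((f(T(-4), 2)*0)*G(-5) + 7) = 6*((-4*0)*(-1 - 5) + 7) = 6*(0*(-6) + 7) = 6*(0 + 7) = 6*7 = 42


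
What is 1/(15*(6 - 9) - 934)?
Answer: -1/979 ≈ -0.0010215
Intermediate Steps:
1/(15*(6 - 9) - 934) = 1/(15*(-3) - 934) = 1/(-45 - 934) = 1/(-979) = -1/979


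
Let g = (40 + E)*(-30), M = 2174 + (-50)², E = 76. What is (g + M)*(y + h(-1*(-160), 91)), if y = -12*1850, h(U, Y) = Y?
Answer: -26398146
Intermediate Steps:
M = 4674 (M = 2174 + 2500 = 4674)
y = -22200
g = -3480 (g = (40 + 76)*(-30) = 116*(-30) = -3480)
(g + M)*(y + h(-1*(-160), 91)) = (-3480 + 4674)*(-22200 + 91) = 1194*(-22109) = -26398146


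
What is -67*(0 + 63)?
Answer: -4221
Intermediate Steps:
-67*(0 + 63) = -67*63 = -4221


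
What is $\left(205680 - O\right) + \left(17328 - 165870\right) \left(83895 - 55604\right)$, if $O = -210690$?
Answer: $-4201985352$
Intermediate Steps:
$\left(205680 - O\right) + \left(17328 - 165870\right) \left(83895 - 55604\right) = \left(205680 - -210690\right) + \left(17328 - 165870\right) \left(83895 - 55604\right) = \left(205680 + 210690\right) - 4202401722 = 416370 - 4202401722 = -4201985352$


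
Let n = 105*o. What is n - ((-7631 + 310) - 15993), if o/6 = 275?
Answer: 196564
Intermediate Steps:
o = 1650 (o = 6*275 = 1650)
n = 173250 (n = 105*1650 = 173250)
n - ((-7631 + 310) - 15993) = 173250 - ((-7631 + 310) - 15993) = 173250 - (-7321 - 15993) = 173250 - 1*(-23314) = 173250 + 23314 = 196564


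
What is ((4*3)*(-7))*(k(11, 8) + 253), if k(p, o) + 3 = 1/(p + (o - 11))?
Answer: -42021/2 ≈ -21011.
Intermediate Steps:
k(p, o) = -3 + 1/(-11 + o + p) (k(p, o) = -3 + 1/(p + (o - 11)) = -3 + 1/(p + (-11 + o)) = -3 + 1/(-11 + o + p))
((4*3)*(-7))*(k(11, 8) + 253) = ((4*3)*(-7))*((34 - 3*8 - 3*11)/(-11 + 8 + 11) + 253) = (12*(-7))*((34 - 24 - 33)/8 + 253) = -84*((⅛)*(-23) + 253) = -84*(-23/8 + 253) = -84*2001/8 = -42021/2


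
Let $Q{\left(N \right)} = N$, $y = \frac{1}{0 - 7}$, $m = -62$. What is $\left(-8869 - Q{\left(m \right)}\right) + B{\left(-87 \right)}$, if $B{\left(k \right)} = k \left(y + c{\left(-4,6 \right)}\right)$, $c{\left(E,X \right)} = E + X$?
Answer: $- \frac{62780}{7} \approx -8968.6$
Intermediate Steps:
$y = - \frac{1}{7}$ ($y = \frac{1}{-7} = - \frac{1}{7} \approx -0.14286$)
$B{\left(k \right)} = \frac{13 k}{7}$ ($B{\left(k \right)} = k \left(- \frac{1}{7} + \left(-4 + 6\right)\right) = k \left(- \frac{1}{7} + 2\right) = k \frac{13}{7} = \frac{13 k}{7}$)
$\left(-8869 - Q{\left(m \right)}\right) + B{\left(-87 \right)} = \left(-8869 - -62\right) + \frac{13}{7} \left(-87\right) = \left(-8869 + 62\right) - \frac{1131}{7} = -8807 - \frac{1131}{7} = - \frac{62780}{7}$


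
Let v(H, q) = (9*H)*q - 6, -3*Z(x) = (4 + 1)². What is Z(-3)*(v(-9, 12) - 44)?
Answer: 25550/3 ≈ 8516.7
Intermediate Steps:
Z(x) = -25/3 (Z(x) = -(4 + 1)²/3 = -⅓*5² = -⅓*25 = -25/3)
v(H, q) = -6 + 9*H*q (v(H, q) = 9*H*q - 6 = -6 + 9*H*q)
Z(-3)*(v(-9, 12) - 44) = -25*((-6 + 9*(-9)*12) - 44)/3 = -25*((-6 - 972) - 44)/3 = -25*(-978 - 44)/3 = -25/3*(-1022) = 25550/3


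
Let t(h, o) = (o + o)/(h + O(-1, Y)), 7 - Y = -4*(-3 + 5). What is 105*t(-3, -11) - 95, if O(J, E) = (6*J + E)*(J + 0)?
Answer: 195/2 ≈ 97.500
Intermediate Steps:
Y = 15 (Y = 7 - (-4)*(-3 + 5) = 7 - (-4)*2 = 7 - 1*(-8) = 7 + 8 = 15)
O(J, E) = J*(E + 6*J) (O(J, E) = (E + 6*J)*J = J*(E + 6*J))
t(h, o) = 2*o/(-9 + h) (t(h, o) = (o + o)/(h - (15 + 6*(-1))) = (2*o)/(h - (15 - 6)) = (2*o)/(h - 1*9) = (2*o)/(h - 9) = (2*o)/(-9 + h) = 2*o/(-9 + h))
105*t(-3, -11) - 95 = 105*(2*(-11)/(-9 - 3)) - 95 = 105*(2*(-11)/(-12)) - 95 = 105*(2*(-11)*(-1/12)) - 95 = 105*(11/6) - 95 = 385/2 - 95 = 195/2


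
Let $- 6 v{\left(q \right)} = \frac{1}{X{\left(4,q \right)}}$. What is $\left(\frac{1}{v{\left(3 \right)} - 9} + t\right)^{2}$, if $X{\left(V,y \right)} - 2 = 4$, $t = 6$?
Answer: $\frac{3663396}{105625} \approx 34.683$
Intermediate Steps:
$X{\left(V,y \right)} = 6$ ($X{\left(V,y \right)} = 2 + 4 = 6$)
$v{\left(q \right)} = - \frac{1}{36}$ ($v{\left(q \right)} = - \frac{1}{6 \cdot 6} = \left(- \frac{1}{6}\right) \frac{1}{6} = - \frac{1}{36}$)
$\left(\frac{1}{v{\left(3 \right)} - 9} + t\right)^{2} = \left(\frac{1}{- \frac{1}{36} - 9} + 6\right)^{2} = \left(\frac{1}{- \frac{325}{36}} + 6\right)^{2} = \left(- \frac{36}{325} + 6\right)^{2} = \left(\frac{1914}{325}\right)^{2} = \frac{3663396}{105625}$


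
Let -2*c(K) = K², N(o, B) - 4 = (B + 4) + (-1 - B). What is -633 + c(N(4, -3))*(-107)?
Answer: 3977/2 ≈ 1988.5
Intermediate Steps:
N(o, B) = 7 (N(o, B) = 4 + ((B + 4) + (-1 - B)) = 4 + ((4 + B) + (-1 - B)) = 4 + 3 = 7)
c(K) = -K²/2
-633 + c(N(4, -3))*(-107) = -633 - ½*7²*(-107) = -633 - ½*49*(-107) = -633 - 49/2*(-107) = -633 + 5243/2 = 3977/2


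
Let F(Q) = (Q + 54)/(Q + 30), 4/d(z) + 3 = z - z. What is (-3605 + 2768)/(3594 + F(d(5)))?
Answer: -35991/154621 ≈ -0.23277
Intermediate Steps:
d(z) = -4/3 (d(z) = 4/(-3 + (z - z)) = 4/(-3 + 0) = 4/(-3) = 4*(-⅓) = -4/3)
F(Q) = (54 + Q)/(30 + Q)
(-3605 + 2768)/(3594 + F(d(5))) = (-3605 + 2768)/(3594 + (54 - 4/3)/(30 - 4/3)) = -837/(3594 + (158/3)/(86/3)) = -837/(3594 + (3/86)*(158/3)) = -837/(3594 + 79/43) = -837/154621/43 = -837*43/154621 = -35991/154621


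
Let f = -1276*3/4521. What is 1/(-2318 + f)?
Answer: -137/317682 ≈ -0.00043125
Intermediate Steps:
f = -116/137 (f = -3828*1/4521 = -116/137 ≈ -0.84671)
1/(-2318 + f) = 1/(-2318 - 116/137) = 1/(-317682/137) = -137/317682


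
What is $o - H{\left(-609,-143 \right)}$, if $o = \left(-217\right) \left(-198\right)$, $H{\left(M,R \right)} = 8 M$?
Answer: $47838$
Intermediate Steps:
$o = 42966$
$o - H{\left(-609,-143 \right)} = 42966 - 8 \left(-609\right) = 42966 - -4872 = 42966 + 4872 = 47838$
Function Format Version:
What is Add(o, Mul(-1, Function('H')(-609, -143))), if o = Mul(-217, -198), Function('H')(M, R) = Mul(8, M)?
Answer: 47838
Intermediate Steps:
o = 42966
Add(o, Mul(-1, Function('H')(-609, -143))) = Add(42966, Mul(-1, Mul(8, -609))) = Add(42966, Mul(-1, -4872)) = Add(42966, 4872) = 47838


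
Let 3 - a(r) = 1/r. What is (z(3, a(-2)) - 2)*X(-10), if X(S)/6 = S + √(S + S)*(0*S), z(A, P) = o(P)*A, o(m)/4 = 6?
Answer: -4200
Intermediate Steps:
o(m) = 24 (o(m) = 4*6 = 24)
a(r) = 3 - 1/r
z(A, P) = 24*A
X(S) = 6*S (X(S) = 6*(S + √(S + S)*(0*S)) = 6*(S + √(2*S)*0) = 6*(S + (√2*√S)*0) = 6*(S + 0) = 6*S)
(z(3, a(-2)) - 2)*X(-10) = (24*3 - 2)*(6*(-10)) = (72 - 2)*(-60) = 70*(-60) = -4200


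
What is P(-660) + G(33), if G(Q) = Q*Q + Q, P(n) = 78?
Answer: 1200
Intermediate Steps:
G(Q) = Q + Q² (G(Q) = Q² + Q = Q + Q²)
P(-660) + G(33) = 78 + 33*(1 + 33) = 78 + 33*34 = 78 + 1122 = 1200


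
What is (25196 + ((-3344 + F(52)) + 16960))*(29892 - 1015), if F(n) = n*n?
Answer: 1198857532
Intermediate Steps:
F(n) = n²
(25196 + ((-3344 + F(52)) + 16960))*(29892 - 1015) = (25196 + ((-3344 + 52²) + 16960))*(29892 - 1015) = (25196 + ((-3344 + 2704) + 16960))*28877 = (25196 + (-640 + 16960))*28877 = (25196 + 16320)*28877 = 41516*28877 = 1198857532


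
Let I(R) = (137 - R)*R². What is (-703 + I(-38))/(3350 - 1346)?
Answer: 83999/668 ≈ 125.75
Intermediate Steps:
I(R) = R²*(137 - R)
(-703 + I(-38))/(3350 - 1346) = (-703 + (-38)²*(137 - 1*(-38)))/(3350 - 1346) = (-703 + 1444*(137 + 38))/2004 = (-703 + 1444*175)*(1/2004) = (-703 + 252700)*(1/2004) = 251997*(1/2004) = 83999/668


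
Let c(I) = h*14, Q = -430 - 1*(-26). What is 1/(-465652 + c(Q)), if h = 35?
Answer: -1/465162 ≈ -2.1498e-6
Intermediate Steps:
Q = -404 (Q = -430 + 26 = -404)
c(I) = 490 (c(I) = 35*14 = 490)
1/(-465652 + c(Q)) = 1/(-465652 + 490) = 1/(-465162) = -1/465162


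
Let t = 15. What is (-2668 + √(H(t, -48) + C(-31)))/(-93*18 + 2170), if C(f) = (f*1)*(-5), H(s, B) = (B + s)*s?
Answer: -667/124 + I*√85/248 ≈ -5.379 + 0.037176*I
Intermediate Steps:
H(s, B) = s*(B + s)
C(f) = -5*f (C(f) = f*(-5) = -5*f)
(-2668 + √(H(t, -48) + C(-31)))/(-93*18 + 2170) = (-2668 + √(15*(-48 + 15) - 5*(-31)))/(-93*18 + 2170) = (-2668 + √(15*(-33) + 155))/(-1674 + 2170) = (-2668 + √(-495 + 155))/496 = (-2668 + √(-340))*(1/496) = (-2668 + 2*I*√85)*(1/496) = -667/124 + I*√85/248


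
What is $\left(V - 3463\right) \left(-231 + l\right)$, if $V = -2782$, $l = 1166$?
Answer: $-5839075$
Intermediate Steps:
$\left(V - 3463\right) \left(-231 + l\right) = \left(-2782 - 3463\right) \left(-231 + 1166\right) = \left(-6245\right) 935 = -5839075$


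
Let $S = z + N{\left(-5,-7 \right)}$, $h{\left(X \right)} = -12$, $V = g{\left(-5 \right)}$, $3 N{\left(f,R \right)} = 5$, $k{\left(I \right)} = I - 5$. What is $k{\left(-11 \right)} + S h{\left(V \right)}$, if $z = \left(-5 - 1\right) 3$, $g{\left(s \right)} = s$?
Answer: $180$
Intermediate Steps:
$k{\left(I \right)} = -5 + I$
$N{\left(f,R \right)} = \frac{5}{3}$ ($N{\left(f,R \right)} = \frac{1}{3} \cdot 5 = \frac{5}{3}$)
$V = -5$
$z = -18$ ($z = \left(-6\right) 3 = -18$)
$S = - \frac{49}{3}$ ($S = -18 + \frac{5}{3} = - \frac{49}{3} \approx -16.333$)
$k{\left(-11 \right)} + S h{\left(V \right)} = \left(-5 - 11\right) - -196 = -16 + 196 = 180$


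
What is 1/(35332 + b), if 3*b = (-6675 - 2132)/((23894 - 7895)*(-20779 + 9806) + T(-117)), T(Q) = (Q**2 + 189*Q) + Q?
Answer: 526696704/18609247954535 ≈ 2.8303e-5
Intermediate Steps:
T(Q) = Q**2 + 190*Q
b = 8807/526696704 (b = ((-6675 - 2132)/((23894 - 7895)*(-20779 + 9806) - 117*(190 - 117)))/3 = (-8807/(15999*(-10973) - 117*73))/3 = (-8807/(-175557027 - 8541))/3 = (-8807/(-175565568))/3 = (-8807*(-1/175565568))/3 = (1/3)*(8807/175565568) = 8807/526696704 ≈ 1.6721e-5)
1/(35332 + b) = 1/(35332 + 8807/526696704) = 1/(18609247954535/526696704) = 526696704/18609247954535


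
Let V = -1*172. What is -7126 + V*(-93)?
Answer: 8870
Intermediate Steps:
V = -172
-7126 + V*(-93) = -7126 - 172*(-93) = -7126 + 15996 = 8870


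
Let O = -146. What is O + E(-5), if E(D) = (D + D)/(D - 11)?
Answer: -1163/8 ≈ -145.38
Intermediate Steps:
E(D) = 2*D/(-11 + D) (E(D) = (2*D)/(-11 + D) = 2*D/(-11 + D))
O + E(-5) = -146 + 2*(-5)/(-11 - 5) = -146 + 2*(-5)/(-16) = -146 + 2*(-5)*(-1/16) = -146 + 5/8 = -1163/8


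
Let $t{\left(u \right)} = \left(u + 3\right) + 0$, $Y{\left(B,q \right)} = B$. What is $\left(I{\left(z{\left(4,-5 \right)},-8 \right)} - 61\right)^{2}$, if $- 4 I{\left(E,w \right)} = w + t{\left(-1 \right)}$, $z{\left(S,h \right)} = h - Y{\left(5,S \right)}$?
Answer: $\frac{14161}{4} \approx 3540.3$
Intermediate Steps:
$t{\left(u \right)} = 3 + u$ ($t{\left(u \right)} = \left(3 + u\right) + 0 = 3 + u$)
$z{\left(S,h \right)} = -5 + h$ ($z{\left(S,h \right)} = h - 5 = -5 + h$)
$I{\left(E,w \right)} = - \frac{1}{2} - \frac{w}{4}$ ($I{\left(E,w \right)} = - \frac{w + \left(3 - 1\right)}{4} = - \frac{w + 2}{4} = - \frac{2 + w}{4} = - \frac{1}{2} - \frac{w}{4}$)
$\left(I{\left(z{\left(4,-5 \right)},-8 \right)} - 61\right)^{2} = \left(\left(- \frac{1}{2} - -2\right) - 61\right)^{2} = \left(\left(- \frac{1}{2} + 2\right) - 61\right)^{2} = \left(\frac{3}{2} - 61\right)^{2} = \left(- \frac{119}{2}\right)^{2} = \frac{14161}{4}$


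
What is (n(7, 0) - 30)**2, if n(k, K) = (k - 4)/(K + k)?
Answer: 42849/49 ≈ 874.47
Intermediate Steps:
n(k, K) = (-4 + k)/(K + k)
(n(7, 0) - 30)**2 = ((-4 + 7)/(0 + 7) - 30)**2 = (3/7 - 30)**2 = (-207/7)**2 = 42849/49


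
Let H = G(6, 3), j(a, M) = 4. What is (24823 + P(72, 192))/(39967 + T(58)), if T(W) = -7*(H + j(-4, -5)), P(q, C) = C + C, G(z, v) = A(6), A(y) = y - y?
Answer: 25207/39939 ≈ 0.63114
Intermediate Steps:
A(y) = 0
G(z, v) = 0
P(q, C) = 2*C
H = 0
T(W) = -28 (T(W) = -7*(0 + 4) = -7*4 = -28)
(24823 + P(72, 192))/(39967 + T(58)) = (24823 + 2*192)/(39967 - 28) = (24823 + 384)/39939 = 25207*(1/39939) = 25207/39939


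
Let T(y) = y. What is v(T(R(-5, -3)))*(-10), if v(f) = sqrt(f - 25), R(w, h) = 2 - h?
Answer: -20*I*sqrt(5) ≈ -44.721*I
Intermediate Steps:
v(f) = sqrt(-25 + f)
v(T(R(-5, -3)))*(-10) = sqrt(-25 + (2 - 1*(-3)))*(-10) = sqrt(-25 + (2 + 3))*(-10) = sqrt(-25 + 5)*(-10) = sqrt(-20)*(-10) = (2*I*sqrt(5))*(-10) = -20*I*sqrt(5)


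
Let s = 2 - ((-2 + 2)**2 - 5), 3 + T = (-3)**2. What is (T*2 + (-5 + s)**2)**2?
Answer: 256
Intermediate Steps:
T = 6 (T = -3 + (-3)**2 = -3 + 9 = 6)
s = 7 (s = 2 - (0**2 - 5) = 2 - (0 - 5) = 2 - 1*(-5) = 2 + 5 = 7)
(T*2 + (-5 + s)**2)**2 = (6*2 + (-5 + 7)**2)**2 = (12 + 2**2)**2 = (12 + 4)**2 = 16**2 = 256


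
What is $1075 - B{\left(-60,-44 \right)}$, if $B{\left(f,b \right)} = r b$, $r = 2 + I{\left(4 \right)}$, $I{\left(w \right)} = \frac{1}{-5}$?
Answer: $\frac{5771}{5} \approx 1154.2$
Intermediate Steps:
$I{\left(w \right)} = - \frac{1}{5}$
$r = \frac{9}{5}$ ($r = 2 - \frac{1}{5} = \frac{9}{5} \approx 1.8$)
$B{\left(f,b \right)} = \frac{9 b}{5}$
$1075 - B{\left(-60,-44 \right)} = 1075 - \frac{9}{5} \left(-44\right) = 1075 - - \frac{396}{5} = 1075 + \frac{396}{5} = \frac{5771}{5}$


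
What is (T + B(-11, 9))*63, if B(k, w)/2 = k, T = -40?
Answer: -3906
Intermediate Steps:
B(k, w) = 2*k
(T + B(-11, 9))*63 = (-40 + 2*(-11))*63 = (-40 - 22)*63 = -62*63 = -3906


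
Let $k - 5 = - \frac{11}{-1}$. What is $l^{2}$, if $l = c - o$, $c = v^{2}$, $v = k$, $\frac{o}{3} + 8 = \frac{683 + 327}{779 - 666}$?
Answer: $\frac{818532100}{12769} \approx 64103.0$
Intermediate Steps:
$o = \frac{318}{113}$ ($o = -24 + 3 \frac{683 + 327}{779 - 666} = -24 + 3 \cdot \frac{1010}{113} = -24 + \frac{3030}{113} = \frac{318}{113} \approx 2.8142$)
$k = 16$ ($k = 5 - \frac{11}{-1} = 5 - -11 = 5 + 11 = 16$)
$v = 16$
$c = 256$ ($c = 16^{2} = 256$)
$l = \frac{28610}{113}$ ($l = 256 - \frac{318}{113} = \frac{28610}{113} \approx 253.19$)
$l^{2} = \left(\frac{28610}{113}\right)^{2} = \frac{818532100}{12769}$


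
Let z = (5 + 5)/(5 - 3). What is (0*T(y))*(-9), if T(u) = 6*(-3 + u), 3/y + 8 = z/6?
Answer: 0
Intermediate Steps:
z = 5 (z = 10/2 = 10*(½) = 5)
y = -18/43 (y = 3/(-8 + 5/6) = 3/(-8 + 5*(⅙)) = 3/(-8 + ⅚) = 3/(-43/6) = 3*(-6/43) = -18/43 ≈ -0.41860)
T(u) = -18 + 6*u
(0*T(y))*(-9) = (0*(-18 + 6*(-18/43)))*(-9) = (0*(-18 - 108/43))*(-9) = (0*(-882/43))*(-9) = 0*(-9) = 0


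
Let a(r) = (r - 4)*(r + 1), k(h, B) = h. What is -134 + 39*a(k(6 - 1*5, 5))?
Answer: -368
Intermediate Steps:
a(r) = (1 + r)*(-4 + r) (a(r) = (-4 + r)*(1 + r) = (1 + r)*(-4 + r))
-134 + 39*a(k(6 - 1*5, 5)) = -134 + 39*(-4 + (6 - 1*5)**2 - 3*(6 - 1*5)) = -134 + 39*(-4 + (6 - 5)**2 - 3*(6 - 5)) = -134 + 39*(-4 + 1**2 - 3*1) = -134 + 39*(-4 + 1 - 3) = -134 + 39*(-6) = -134 - 234 = -368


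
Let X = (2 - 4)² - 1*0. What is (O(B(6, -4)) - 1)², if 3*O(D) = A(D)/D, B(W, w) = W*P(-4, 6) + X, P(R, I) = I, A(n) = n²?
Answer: 1369/9 ≈ 152.11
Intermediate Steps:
X = 4 (X = (-2)² + 0 = 4 + 0 = 4)
B(W, w) = 4 + 6*W (B(W, w) = W*6 + 4 = 6*W + 4 = 4 + 6*W)
O(D) = D/3 (O(D) = (D²/D)/3 = D/3)
(O(B(6, -4)) - 1)² = ((4 + 6*6)/3 - 1)² = ((4 + 36)/3 - 1)² = ((⅓)*40 - 1)² = (40/3 - 1)² = (37/3)² = 1369/9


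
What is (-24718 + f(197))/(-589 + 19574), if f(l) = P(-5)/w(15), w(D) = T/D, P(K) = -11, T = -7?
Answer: -172861/132895 ≈ -1.3007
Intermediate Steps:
w(D) = -7/D
f(l) = 165/7 (f(l) = -11/((-7/15)) = -11/((-7*1/15)) = -11/(-7/15) = -11*(-15/7) = 165/7)
(-24718 + f(197))/(-589 + 19574) = (-24718 + 165/7)/(-589 + 19574) = -172861/7/18985 = -172861/7*1/18985 = -172861/132895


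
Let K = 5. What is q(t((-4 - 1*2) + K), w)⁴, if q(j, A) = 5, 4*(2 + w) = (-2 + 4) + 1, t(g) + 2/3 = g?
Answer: 625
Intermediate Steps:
t(g) = -⅔ + g
w = -5/4 (w = -2 + ((-2 + 4) + 1)/4 = -2 + (2 + 1)/4 = -2 + (¼)*3 = -2 + ¾ = -5/4 ≈ -1.2500)
q(t((-4 - 1*2) + K), w)⁴ = 5⁴ = 625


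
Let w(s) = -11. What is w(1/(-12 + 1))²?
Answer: 121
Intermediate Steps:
w(1/(-12 + 1))² = (-11)² = 121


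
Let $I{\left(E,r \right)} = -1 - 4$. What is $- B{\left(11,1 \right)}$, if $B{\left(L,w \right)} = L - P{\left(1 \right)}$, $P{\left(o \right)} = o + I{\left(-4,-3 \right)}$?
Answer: $-15$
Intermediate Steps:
$I{\left(E,r \right)} = -5$ ($I{\left(E,r \right)} = -1 - 4 = -5$)
$P{\left(o \right)} = -5 + o$ ($P{\left(o \right)} = o - 5 = -5 + o$)
$B{\left(L,w \right)} = 4 + L$ ($B{\left(L,w \right)} = L - \left(-5 + 1\right) = L - -4 = L + 4 = 4 + L$)
$- B{\left(11,1 \right)} = - (4 + 11) = \left(-1\right) 15 = -15$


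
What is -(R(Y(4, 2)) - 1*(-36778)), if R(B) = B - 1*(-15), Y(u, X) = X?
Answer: -36795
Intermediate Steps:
R(B) = 15 + B (R(B) = B + 15 = 15 + B)
-(R(Y(4, 2)) - 1*(-36778)) = -((15 + 2) - 1*(-36778)) = -(17 + 36778) = -1*36795 = -36795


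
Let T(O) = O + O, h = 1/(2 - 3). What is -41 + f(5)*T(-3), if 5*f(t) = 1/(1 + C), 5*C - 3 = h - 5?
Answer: -44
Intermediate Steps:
h = -1 (h = 1/(-1) = -1)
T(O) = 2*O
C = -⅗ (C = ⅗ + (-1 - 5)/5 = ⅗ + (⅕)*(-6) = ⅗ - 6/5 = -⅗ ≈ -0.60000)
f(t) = ½ (f(t) = 1/(5*(1 - ⅗)) = 1/(5*(⅖)) = (⅕)*(5/2) = ½)
-41 + f(5)*T(-3) = -41 + (2*(-3))/2 = -41 + (½)*(-6) = -41 - 3 = -44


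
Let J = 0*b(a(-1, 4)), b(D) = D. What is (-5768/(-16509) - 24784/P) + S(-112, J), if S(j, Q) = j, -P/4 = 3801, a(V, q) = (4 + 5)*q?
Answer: -767096164/6972301 ≈ -110.02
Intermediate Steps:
a(V, q) = 9*q
P = -15204 (P = -4*3801 = -15204)
J = 0 (J = 0*(9*4) = 0*36 = 0)
(-5768/(-16509) - 24784/P) + S(-112, J) = (-5768/(-16509) - 24784/(-15204)) - 112 = (-5768*(-1/16509) - 24784*(-1/15204)) - 112 = (5768/16509 + 6196/3801) - 112 = 13801548/6972301 - 112 = -767096164/6972301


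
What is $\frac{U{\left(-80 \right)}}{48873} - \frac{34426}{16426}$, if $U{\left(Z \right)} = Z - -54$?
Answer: $- \frac{841464487}{401393949} \approx -2.0964$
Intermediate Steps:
$U{\left(Z \right)} = 54 + Z$ ($U{\left(Z \right)} = Z + 54 = 54 + Z$)
$\frac{U{\left(-80 \right)}}{48873} - \frac{34426}{16426} = \frac{54 - 80}{48873} - \frac{34426}{16426} = \left(-26\right) \frac{1}{48873} - \frac{17213}{8213} = - \frac{26}{48873} - \frac{17213}{8213} = - \frac{841464487}{401393949}$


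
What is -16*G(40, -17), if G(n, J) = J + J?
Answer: 544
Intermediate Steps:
G(n, J) = 2*J
-16*G(40, -17) = -32*(-17) = -16*(-34) = 544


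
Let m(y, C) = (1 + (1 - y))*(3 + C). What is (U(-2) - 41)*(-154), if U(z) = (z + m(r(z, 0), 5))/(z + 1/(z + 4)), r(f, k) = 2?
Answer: 18326/3 ≈ 6108.7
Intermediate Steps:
m(y, C) = (2 - y)*(3 + C)
U(z) = z/(z + 1/(4 + z)) (U(z) = (z + (6 - 3*2 + 2*5 - 1*5*2))/(z + 1/(z + 4)) = (z + (6 - 6 + 10 - 10))/(z + 1/(4 + z)) = (z + 0)/(z + 1/(4 + z)) = z/(z + 1/(4 + z)))
(U(-2) - 41)*(-154) = (-2*(4 - 2)/(1 + (-2)² + 4*(-2)) - 41)*(-154) = (-2*2/(1 + 4 - 8) - 41)*(-154) = (-2*2/(-3) - 41)*(-154) = (-2*(-⅓)*2 - 41)*(-154) = (4/3 - 41)*(-154) = -119/3*(-154) = 18326/3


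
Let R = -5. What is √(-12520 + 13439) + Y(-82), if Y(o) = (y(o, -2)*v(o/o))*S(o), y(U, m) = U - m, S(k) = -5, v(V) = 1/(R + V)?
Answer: -100 + √919 ≈ -69.685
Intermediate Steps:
v(V) = 1/(-5 + V)
Y(o) = 5/2 + 5*o/4 (Y(o) = ((o - 1*(-2))/(-5 + o/o))*(-5) = ((o + 2)/(-5 + 1))*(-5) = ((2 + o)/(-4))*(-5) = ((2 + o)*(-¼))*(-5) = (-½ - o/4)*(-5) = 5/2 + 5*o/4)
√(-12520 + 13439) + Y(-82) = √(-12520 + 13439) + (5/2 + (5/4)*(-82)) = √919 + (5/2 - 205/2) = √919 - 100 = -100 + √919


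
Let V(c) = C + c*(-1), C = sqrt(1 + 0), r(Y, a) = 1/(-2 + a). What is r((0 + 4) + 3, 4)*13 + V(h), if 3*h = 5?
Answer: 35/6 ≈ 5.8333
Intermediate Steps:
h = 5/3 (h = (1/3)*5 = 5/3 ≈ 1.6667)
C = 1 (C = sqrt(1) = 1)
V(c) = 1 - c (V(c) = 1 + c*(-1) = 1 - c)
r((0 + 4) + 3, 4)*13 + V(h) = 13/(-2 + 4) + (1 - 1*5/3) = 13/2 + (1 - 5/3) = (1/2)*13 - 2/3 = 13/2 - 2/3 = 35/6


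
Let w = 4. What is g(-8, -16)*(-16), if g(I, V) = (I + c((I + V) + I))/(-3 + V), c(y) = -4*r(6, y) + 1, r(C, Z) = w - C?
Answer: 16/19 ≈ 0.84210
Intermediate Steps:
r(C, Z) = 4 - C
c(y) = 9 (c(y) = -4*(4 - 1*6) + 1 = -4*(4 - 6) + 1 = -4*(-2) + 1 = 8 + 1 = 9)
g(I, V) = (9 + I)/(-3 + V) (g(I, V) = (I + 9)/(-3 + V) = (9 + I)/(-3 + V))
g(-8, -16)*(-16) = ((9 - 8)/(-3 - 16))*(-16) = (1/(-19))*(-16) = -1/19*1*(-16) = -1/19*(-16) = 16/19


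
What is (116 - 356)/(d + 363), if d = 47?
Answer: -24/41 ≈ -0.58537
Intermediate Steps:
(116 - 356)/(d + 363) = (116 - 356)/(47 + 363) = -240/410 = -240*1/410 = -24/41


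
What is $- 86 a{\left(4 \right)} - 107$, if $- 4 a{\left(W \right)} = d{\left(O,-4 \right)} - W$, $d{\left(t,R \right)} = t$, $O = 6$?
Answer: $-64$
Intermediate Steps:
$a{\left(W \right)} = - \frac{3}{2} + \frac{W}{4}$ ($a{\left(W \right)} = - \frac{6 - W}{4} = - \frac{3}{2} + \frac{W}{4}$)
$- 86 a{\left(4 \right)} - 107 = - 86 \left(- \frac{3}{2} + \frac{1}{4} \cdot 4\right) - 107 = - 86 \left(- \frac{3}{2} + 1\right) - 107 = \left(-86\right) \left(- \frac{1}{2}\right) - 107 = 43 - 107 = -64$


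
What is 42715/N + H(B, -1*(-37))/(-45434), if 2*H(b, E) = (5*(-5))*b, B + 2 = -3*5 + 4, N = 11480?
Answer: 193884781/52158232 ≈ 3.7172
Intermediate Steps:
B = -13 (B = -2 + (-3*5 + 4) = -2 + (-15 + 4) = -2 - 11 = -13)
H(b, E) = -25*b/2 (H(b, E) = ((5*(-5))*b)/2 = (-25*b)/2 = -25*b/2)
42715/N + H(B, -1*(-37))/(-45434) = 42715/11480 - 25/2*(-13)/(-45434) = 42715*(1/11480) + (325/2)*(-1/45434) = 8543/2296 - 325/90868 = 193884781/52158232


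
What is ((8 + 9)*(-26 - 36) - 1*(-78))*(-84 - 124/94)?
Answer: 3913760/47 ≈ 83272.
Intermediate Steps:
((8 + 9)*(-26 - 36) - 1*(-78))*(-84 - 124/94) = (17*(-62) + 78)*(-84 - 124*1/94) = (-1054 + 78)*(-84 - 62/47) = -976*(-4010/47) = 3913760/47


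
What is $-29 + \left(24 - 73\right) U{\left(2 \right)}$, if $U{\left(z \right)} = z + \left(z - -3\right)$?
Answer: $-372$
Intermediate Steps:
$U{\left(z \right)} = 3 + 2 z$ ($U{\left(z \right)} = z + \left(z + 3\right) = z + \left(3 + z\right) = 3 + 2 z$)
$-29 + \left(24 - 73\right) U{\left(2 \right)} = -29 + \left(24 - 73\right) \left(3 + 2 \cdot 2\right) = -29 - 49 \left(3 + 4\right) = -29 - 343 = -372$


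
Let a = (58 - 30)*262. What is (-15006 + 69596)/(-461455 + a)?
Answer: -54590/454119 ≈ -0.12021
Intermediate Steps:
a = 7336 (a = 28*262 = 7336)
(-15006 + 69596)/(-461455 + a) = (-15006 + 69596)/(-461455 + 7336) = 54590/(-454119) = 54590*(-1/454119) = -54590/454119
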